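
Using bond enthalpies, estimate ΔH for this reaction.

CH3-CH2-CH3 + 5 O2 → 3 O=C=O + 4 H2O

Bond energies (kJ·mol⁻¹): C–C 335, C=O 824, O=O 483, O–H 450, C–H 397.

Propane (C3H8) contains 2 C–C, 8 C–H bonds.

ΔH ≈ −2283 kJ

Bonds broken (reactants):
  C–C: 2 × 335 = 670
  C–H: 8 × 397 = 3176
  O=O: 5 × 483 = 2415
  Σ(broken) = 6261 kJ
Bonds formed (products):
  C=O: 6 × 824 = 4944
  O–H: 8 × 450 = 3600
  Σ(formed) = 8544 kJ
ΔH = Σ(broken) − Σ(formed) = 6261 − 8544 = −2283 kJ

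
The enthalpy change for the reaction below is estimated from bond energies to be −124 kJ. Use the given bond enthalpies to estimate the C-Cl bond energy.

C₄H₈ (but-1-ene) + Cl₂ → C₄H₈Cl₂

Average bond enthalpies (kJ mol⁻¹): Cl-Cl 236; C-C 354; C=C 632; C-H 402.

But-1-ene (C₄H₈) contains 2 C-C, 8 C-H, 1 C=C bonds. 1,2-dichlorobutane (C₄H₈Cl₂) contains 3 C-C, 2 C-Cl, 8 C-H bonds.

D(C-Cl) ≈ 319 kJ/mol

Let D be the C-Cl bond energy.
Σ(broken) = 2×354 + 8×402 + 1×632 + 1×236 = 4792
Σ(formed) = 3×354 + 2×D + 8×402 = 4278 + 2D
ΔH = Σ(broken) − Σ(formed) = (4792) − (4278 + 2D) = +514 − 2D
Setting this equal to −124 kJ gives 2D = 638, so D = 319 kJ/mol.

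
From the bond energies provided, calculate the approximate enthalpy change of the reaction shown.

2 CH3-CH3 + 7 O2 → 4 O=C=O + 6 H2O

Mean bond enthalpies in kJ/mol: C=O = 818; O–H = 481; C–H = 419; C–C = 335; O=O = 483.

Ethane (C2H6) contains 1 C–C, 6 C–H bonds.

Bonds broken (reactants):
  C–C: 2 × 335 = 670
  C–H: 12 × 419 = 5028
  O=O: 7 × 483 = 3381
  Σ(broken) = 9079 kJ
Bonds formed (products):
  C=O: 8 × 818 = 6544
  O–H: 12 × 481 = 5772
  Σ(formed) = 12316 kJ
ΔH = Σ(broken) − Σ(formed) = 9079 − 12316 = −3237 kJ

ΔH ≈ −3237 kJ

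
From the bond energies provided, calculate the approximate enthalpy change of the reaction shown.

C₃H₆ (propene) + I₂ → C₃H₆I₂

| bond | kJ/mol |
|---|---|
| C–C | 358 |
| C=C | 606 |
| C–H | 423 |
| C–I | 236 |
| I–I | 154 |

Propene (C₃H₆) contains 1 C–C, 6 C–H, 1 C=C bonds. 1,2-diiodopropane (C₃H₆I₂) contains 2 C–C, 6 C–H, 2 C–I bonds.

ΔH ≈ −70 kJ

Bonds broken (reactants):
  C–C: 1 × 358 = 358
  C–H: 6 × 423 = 2538
  C=C: 1 × 606 = 606
  I–I: 1 × 154 = 154
  Σ(broken) = 3656 kJ
Bonds formed (products):
  C–C: 2 × 358 = 716
  C–H: 6 × 423 = 2538
  C–I: 2 × 236 = 472
  Σ(formed) = 3726 kJ
ΔH = Σ(broken) − Σ(formed) = 3656 − 3726 = −70 kJ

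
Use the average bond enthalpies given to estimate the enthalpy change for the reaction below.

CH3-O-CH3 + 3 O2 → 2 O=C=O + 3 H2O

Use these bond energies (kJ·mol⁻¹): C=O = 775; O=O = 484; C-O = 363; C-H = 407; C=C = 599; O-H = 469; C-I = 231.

Bonds broken (reactants):
  C-H: 6 × 407 = 2442
  C-O: 2 × 363 = 726
  O=O: 3 × 484 = 1452
  Σ(broken) = 4620 kJ
Bonds formed (products):
  C=O: 4 × 775 = 3100
  O-H: 6 × 469 = 2814
  Σ(formed) = 5914 kJ
ΔH = Σ(broken) − Σ(formed) = 4620 − 5914 = −1294 kJ

ΔH ≈ −1294 kJ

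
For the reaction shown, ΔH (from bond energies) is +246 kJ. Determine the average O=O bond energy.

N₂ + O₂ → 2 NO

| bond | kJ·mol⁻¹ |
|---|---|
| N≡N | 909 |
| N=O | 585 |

D(O=O) ≈ 507 kJ/mol

Let D be the O=O bond energy.
Σ(broken) = 1×909 + 1×D = 909 + D
Σ(formed) = 2×585 = 1170
ΔH = Σ(broken) − Σ(formed) = (909 + D) − (1170) = −261 + D
Setting this equal to +246 kJ gives D = 507 kJ/mol.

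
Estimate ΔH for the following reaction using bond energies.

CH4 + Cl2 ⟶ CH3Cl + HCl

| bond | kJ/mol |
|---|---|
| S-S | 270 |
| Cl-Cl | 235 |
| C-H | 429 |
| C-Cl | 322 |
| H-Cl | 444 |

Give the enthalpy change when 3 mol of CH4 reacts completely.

Bonds broken (reactants):
  C-H: 4 × 429 = 1716
  Cl-Cl: 1 × 235 = 235
  Σ(broken) = 1951 kJ
Bonds formed (products):
  C-Cl: 1 × 322 = 322
  C-H: 3 × 429 = 1287
  H-Cl: 1 × 444 = 444
  Σ(formed) = 2053 kJ
ΔH = Σ(broken) − Σ(formed) = 1951 − 2053 = −102 kJ
For 3× the reaction as written: 3 × (−102) = −306 kJ

ΔH = −306 kJ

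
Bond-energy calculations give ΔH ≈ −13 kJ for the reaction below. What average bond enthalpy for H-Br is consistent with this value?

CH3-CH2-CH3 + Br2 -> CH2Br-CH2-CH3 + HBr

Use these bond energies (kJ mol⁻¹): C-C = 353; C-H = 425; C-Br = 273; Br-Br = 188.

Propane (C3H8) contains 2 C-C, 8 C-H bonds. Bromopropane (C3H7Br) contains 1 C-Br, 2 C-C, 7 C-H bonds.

Let D be the H-Br bond energy.
Σ(broken) = 1×188 + 2×353 + 8×425 = 4294
Σ(formed) = 1×273 + 2×353 + 7×425 + 1×D = 3954 + D
ΔH = Σ(broken) − Σ(formed) = (4294) − (3954 + D) = +340 − D
Setting this equal to −13 kJ gives D = 353 kJ/mol.

D(H-Br) ≈ 353 kJ/mol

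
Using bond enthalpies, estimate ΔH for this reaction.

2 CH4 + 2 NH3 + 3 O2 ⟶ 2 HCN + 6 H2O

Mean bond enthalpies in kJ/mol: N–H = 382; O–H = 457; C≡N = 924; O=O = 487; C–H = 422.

ΔH ≈ −1047 kJ

Bonds broken (reactants):
  C–H: 8 × 422 = 3376
  N–H: 6 × 382 = 2292
  O=O: 3 × 487 = 1461
  Σ(broken) = 7129 kJ
Bonds formed (products):
  C≡N: 2 × 924 = 1848
  C–H: 2 × 422 = 844
  O–H: 12 × 457 = 5484
  Σ(formed) = 8176 kJ
ΔH = Σ(broken) − Σ(formed) = 7129 − 8176 = −1047 kJ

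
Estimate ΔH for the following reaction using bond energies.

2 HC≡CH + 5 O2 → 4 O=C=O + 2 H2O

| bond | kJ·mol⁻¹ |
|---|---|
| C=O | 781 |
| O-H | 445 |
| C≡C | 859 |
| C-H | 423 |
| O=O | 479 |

ΔH ≈ −2223 kJ

Bonds broken (reactants):
  C≡C: 2 × 859 = 1718
  C-H: 4 × 423 = 1692
  O=O: 5 × 479 = 2395
  Σ(broken) = 5805 kJ
Bonds formed (products):
  C=O: 8 × 781 = 6248
  O-H: 4 × 445 = 1780
  Σ(formed) = 8028 kJ
ΔH = Σ(broken) − Σ(formed) = 5805 − 8028 = −2223 kJ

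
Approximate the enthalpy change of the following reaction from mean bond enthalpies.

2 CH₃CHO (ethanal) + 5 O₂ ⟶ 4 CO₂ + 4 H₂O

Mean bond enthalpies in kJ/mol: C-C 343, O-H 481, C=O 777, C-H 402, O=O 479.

ΔH ≈ −2213 kJ

Bonds broken (reactants):
  C-C: 2 × 343 = 686
  C-H: 8 × 402 = 3216
  C=O: 2 × 777 = 1554
  O=O: 5 × 479 = 2395
  Σ(broken) = 7851 kJ
Bonds formed (products):
  C=O: 8 × 777 = 6216
  O-H: 8 × 481 = 3848
  Σ(formed) = 10064 kJ
ΔH = Σ(broken) − Σ(formed) = 7851 − 10064 = −2213 kJ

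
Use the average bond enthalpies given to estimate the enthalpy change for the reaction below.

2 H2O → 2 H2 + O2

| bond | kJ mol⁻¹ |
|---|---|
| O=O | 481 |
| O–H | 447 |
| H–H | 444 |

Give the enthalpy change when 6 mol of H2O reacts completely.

Bonds broken (reactants):
  O–H: 4 × 447 = 1788
  Σ(broken) = 1788 kJ
Bonds formed (products):
  H–H: 2 × 444 = 888
  O=O: 1 × 481 = 481
  Σ(formed) = 1369 kJ
ΔH = Σ(broken) − Σ(formed) = 1788 − 1369 = +419 kJ
For 3× the reaction as written: 3 × (+419) = +1257 kJ

ΔH = +1257 kJ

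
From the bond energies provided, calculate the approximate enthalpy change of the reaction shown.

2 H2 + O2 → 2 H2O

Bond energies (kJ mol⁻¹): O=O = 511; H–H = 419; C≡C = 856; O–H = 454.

Bonds broken (reactants):
  H–H: 2 × 419 = 838
  O=O: 1 × 511 = 511
  Σ(broken) = 1349 kJ
Bonds formed (products):
  O–H: 4 × 454 = 1816
  Σ(formed) = 1816 kJ
ΔH = Σ(broken) − Σ(formed) = 1349 − 1816 = −467 kJ

ΔH ≈ −467 kJ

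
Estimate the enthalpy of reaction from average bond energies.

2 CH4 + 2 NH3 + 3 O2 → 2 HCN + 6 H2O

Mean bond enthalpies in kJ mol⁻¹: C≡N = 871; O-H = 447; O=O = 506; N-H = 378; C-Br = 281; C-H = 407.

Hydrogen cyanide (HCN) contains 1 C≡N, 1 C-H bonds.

Bonds broken (reactants):
  C-H: 8 × 407 = 3256
  N-H: 6 × 378 = 2268
  O=O: 3 × 506 = 1518
  Σ(broken) = 7042 kJ
Bonds formed (products):
  C≡N: 2 × 871 = 1742
  C-H: 2 × 407 = 814
  O-H: 12 × 447 = 5364
  Σ(formed) = 7920 kJ
ΔH = Σ(broken) − Σ(formed) = 7042 − 7920 = −878 kJ

ΔH ≈ −878 kJ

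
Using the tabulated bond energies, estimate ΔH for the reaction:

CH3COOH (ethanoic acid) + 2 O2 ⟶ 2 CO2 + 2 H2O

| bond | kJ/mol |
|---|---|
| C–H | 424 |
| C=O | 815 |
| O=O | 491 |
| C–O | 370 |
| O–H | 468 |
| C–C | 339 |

Bonds broken (reactants):
  C–C: 1 × 339 = 339
  C–H: 3 × 424 = 1272
  C–O: 1 × 370 = 370
  C=O: 1 × 815 = 815
  O–H: 1 × 468 = 468
  O=O: 2 × 491 = 982
  Σ(broken) = 4246 kJ
Bonds formed (products):
  C=O: 4 × 815 = 3260
  O–H: 4 × 468 = 1872
  Σ(formed) = 5132 kJ
ΔH = Σ(broken) − Σ(formed) = 4246 − 5132 = −886 kJ

ΔH ≈ −886 kJ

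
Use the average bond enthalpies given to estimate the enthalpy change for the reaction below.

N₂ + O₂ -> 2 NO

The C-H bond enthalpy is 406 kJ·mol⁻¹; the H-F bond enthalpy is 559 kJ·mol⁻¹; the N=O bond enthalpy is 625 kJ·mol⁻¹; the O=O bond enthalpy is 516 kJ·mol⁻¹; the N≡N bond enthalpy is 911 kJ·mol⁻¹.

Bonds broken (reactants):
  N≡N: 1 × 911 = 911
  O=O: 1 × 516 = 516
  Σ(broken) = 1427 kJ
Bonds formed (products):
  N=O: 2 × 625 = 1250
  Σ(formed) = 1250 kJ
ΔH = Σ(broken) − Σ(formed) = 1427 − 1250 = +177 kJ

ΔH ≈ +177 kJ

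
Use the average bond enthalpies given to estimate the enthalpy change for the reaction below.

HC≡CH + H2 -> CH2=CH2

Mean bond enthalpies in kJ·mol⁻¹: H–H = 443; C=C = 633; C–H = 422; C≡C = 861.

ΔH ≈ −173 kJ

Bonds broken (reactants):
  C≡C: 1 × 861 = 861
  C–H: 2 × 422 = 844
  H–H: 1 × 443 = 443
  Σ(broken) = 2148 kJ
Bonds formed (products):
  C–H: 4 × 422 = 1688
  C=C: 1 × 633 = 633
  Σ(formed) = 2321 kJ
ΔH = Σ(broken) − Σ(formed) = 2148 − 2321 = −173 kJ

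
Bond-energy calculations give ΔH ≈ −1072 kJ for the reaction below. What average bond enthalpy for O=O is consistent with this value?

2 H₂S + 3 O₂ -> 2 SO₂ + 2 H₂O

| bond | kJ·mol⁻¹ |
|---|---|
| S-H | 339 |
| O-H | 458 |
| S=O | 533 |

Let D be the O=O bond energy.
Σ(broken) = 3×D + 4×339 = 1356 + 3D
Σ(formed) = 4×458 + 4×533 = 3964
ΔH = Σ(broken) − Σ(formed) = (1356 + 3D) − (3964) = −2608 + 3D
Setting this equal to −1072 kJ gives 3D = 1536, so D = 512 kJ/mol.

D(O=O) ≈ 512 kJ/mol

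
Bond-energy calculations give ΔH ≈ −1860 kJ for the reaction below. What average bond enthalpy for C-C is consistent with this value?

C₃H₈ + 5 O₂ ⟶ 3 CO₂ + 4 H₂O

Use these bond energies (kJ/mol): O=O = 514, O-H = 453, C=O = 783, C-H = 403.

Let D be the C-C bond energy.
Σ(broken) = 2×D + 8×403 + 5×514 = 5794 + 2D
Σ(formed) = 6×783 + 8×453 = 8322
ΔH = Σ(broken) − Σ(formed) = (5794 + 2D) − (8322) = −2528 + 2D
Setting this equal to −1860 kJ gives 2D = 668, so D = 334 kJ/mol.

D(C-C) ≈ 334 kJ/mol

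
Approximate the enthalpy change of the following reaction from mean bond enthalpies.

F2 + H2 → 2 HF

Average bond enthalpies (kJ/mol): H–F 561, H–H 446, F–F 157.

Bonds broken (reactants):
  F–F: 1 × 157 = 157
  H–H: 1 × 446 = 446
  Σ(broken) = 603 kJ
Bonds formed (products):
  H–F: 2 × 561 = 1122
  Σ(formed) = 1122 kJ
ΔH = Σ(broken) − Σ(formed) = 603 − 1122 = −519 kJ

ΔH ≈ −519 kJ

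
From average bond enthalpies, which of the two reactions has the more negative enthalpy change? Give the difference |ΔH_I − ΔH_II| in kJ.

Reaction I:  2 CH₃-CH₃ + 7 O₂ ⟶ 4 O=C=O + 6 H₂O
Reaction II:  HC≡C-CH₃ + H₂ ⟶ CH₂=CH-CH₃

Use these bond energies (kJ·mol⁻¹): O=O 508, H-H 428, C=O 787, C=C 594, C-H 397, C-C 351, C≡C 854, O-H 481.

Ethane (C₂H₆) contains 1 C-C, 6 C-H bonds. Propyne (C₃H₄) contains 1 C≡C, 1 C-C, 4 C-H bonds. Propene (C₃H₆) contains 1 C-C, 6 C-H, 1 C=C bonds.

Reaction I, by 2940 kJ

Reaction I:
  Bonds broken (reactants):
    C-C: 2 × 351 = 702
    C-H: 12 × 397 = 4764
    O=O: 7 × 508 = 3556
    Σ(broken) = 9022 kJ
  Bonds formed (products):
    C=O: 8 × 787 = 6296
    O-H: 12 × 481 = 5772
    Σ(formed) = 12068 kJ
  ΔH_I = 9022 − 12068 = −3046 kJ
Reaction II:
  Bonds broken (reactants):
    C≡C: 1 × 854 = 854
    C-C: 1 × 351 = 351
    C-H: 4 × 397 = 1588
    H-H: 1 × 428 = 428
    Σ(broken) = 3221 kJ
  Bonds formed (products):
    C-C: 1 × 351 = 351
    C-H: 6 × 397 = 2382
    C=C: 1 × 594 = 594
    Σ(formed) = 3327 kJ
  ΔH_II = 3221 − 3327 = −106 kJ
ΔH_I − ΔH_II = −2940 kJ, so reaction I has the more negative ΔH; |ΔH_I − ΔH_II| = 2940 kJ.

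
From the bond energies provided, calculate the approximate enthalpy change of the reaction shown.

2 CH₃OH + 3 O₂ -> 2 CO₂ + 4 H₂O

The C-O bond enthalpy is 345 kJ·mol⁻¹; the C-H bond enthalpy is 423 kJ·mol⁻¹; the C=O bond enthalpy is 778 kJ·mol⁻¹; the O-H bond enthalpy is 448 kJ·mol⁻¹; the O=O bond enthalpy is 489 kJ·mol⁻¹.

ΔH ≈ −1105 kJ

Bonds broken (reactants):
  C-H: 6 × 423 = 2538
  C-O: 2 × 345 = 690
  O-H: 2 × 448 = 896
  O=O: 3 × 489 = 1467
  Σ(broken) = 5591 kJ
Bonds formed (products):
  C=O: 4 × 778 = 3112
  O-H: 8 × 448 = 3584
  Σ(formed) = 6696 kJ
ΔH = Σ(broken) − Σ(formed) = 5591 − 6696 = −1105 kJ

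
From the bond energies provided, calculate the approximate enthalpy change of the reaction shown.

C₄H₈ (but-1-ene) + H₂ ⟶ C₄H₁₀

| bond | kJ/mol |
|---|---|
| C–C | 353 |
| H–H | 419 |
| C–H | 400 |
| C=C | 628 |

ΔH ≈ −106 kJ

Bonds broken (reactants):
  C–C: 2 × 353 = 706
  C–H: 8 × 400 = 3200
  C=C: 1 × 628 = 628
  H–H: 1 × 419 = 419
  Σ(broken) = 4953 kJ
Bonds formed (products):
  C–C: 3 × 353 = 1059
  C–H: 10 × 400 = 4000
  Σ(formed) = 5059 kJ
ΔH = Σ(broken) − Σ(formed) = 4953 − 5059 = −106 kJ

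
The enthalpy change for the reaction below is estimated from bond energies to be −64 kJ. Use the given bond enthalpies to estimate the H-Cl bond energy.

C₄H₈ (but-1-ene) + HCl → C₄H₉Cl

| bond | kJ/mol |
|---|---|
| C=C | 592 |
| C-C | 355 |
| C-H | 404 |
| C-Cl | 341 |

D(H-Cl) ≈ 444 kJ/mol

Let D be the H-Cl bond energy.
Σ(broken) = 2×355 + 8×404 + 1×592 + 1×D = 4534 + D
Σ(formed) = 3×355 + 1×341 + 9×404 = 5042
ΔH = Σ(broken) − Σ(formed) = (4534 + D) − (5042) = −508 + D
Setting this equal to −64 kJ gives D = 444 kJ/mol.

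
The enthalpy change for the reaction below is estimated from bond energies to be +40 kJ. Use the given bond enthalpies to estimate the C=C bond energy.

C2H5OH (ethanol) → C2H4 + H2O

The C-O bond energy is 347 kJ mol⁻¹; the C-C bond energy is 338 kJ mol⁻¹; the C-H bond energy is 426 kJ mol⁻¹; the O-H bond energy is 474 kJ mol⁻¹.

D(C=C) ≈ 597 kJ/mol

Let D be the C=C bond energy.
Σ(broken) = 1×338 + 5×426 + 1×347 + 1×474 = 3289
Σ(formed) = 4×426 + 1×D + 2×474 = 2652 + D
ΔH = Σ(broken) − Σ(formed) = (3289) − (2652 + D) = +637 − D
Setting this equal to +40 kJ gives D = 597 kJ/mol.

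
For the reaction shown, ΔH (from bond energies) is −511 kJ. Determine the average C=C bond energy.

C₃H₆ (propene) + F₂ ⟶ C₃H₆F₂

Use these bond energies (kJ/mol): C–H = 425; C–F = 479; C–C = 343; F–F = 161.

Let D be the C=C bond energy.
Σ(broken) = 1×343 + 6×425 + 1×D + 1×161 = 3054 + D
Σ(formed) = 2×343 + 2×479 + 6×425 = 4194
ΔH = Σ(broken) − Σ(formed) = (3054 + D) − (4194) = −1140 + D
Setting this equal to −511 kJ gives D = 629 kJ/mol.

D(C=C) ≈ 629 kJ/mol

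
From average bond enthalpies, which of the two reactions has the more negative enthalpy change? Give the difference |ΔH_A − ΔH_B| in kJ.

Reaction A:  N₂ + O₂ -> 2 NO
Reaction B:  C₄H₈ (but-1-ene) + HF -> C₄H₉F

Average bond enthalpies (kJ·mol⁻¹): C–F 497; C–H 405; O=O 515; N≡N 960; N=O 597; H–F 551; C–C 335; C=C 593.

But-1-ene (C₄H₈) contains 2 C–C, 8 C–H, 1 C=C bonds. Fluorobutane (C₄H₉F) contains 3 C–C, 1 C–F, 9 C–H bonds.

Reaction A:
  Bonds broken (reactants):
    N≡N: 1 × 960 = 960
    O=O: 1 × 515 = 515
    Σ(broken) = 1475 kJ
  Bonds formed (products):
    N=O: 2 × 597 = 1194
    Σ(formed) = 1194 kJ
  ΔH_A = 1475 − 1194 = +281 kJ
Reaction B:
  Bonds broken (reactants):
    C–C: 2 × 335 = 670
    C–H: 8 × 405 = 3240
    C=C: 1 × 593 = 593
    H–F: 1 × 551 = 551
    Σ(broken) = 5054 kJ
  Bonds formed (products):
    C–C: 3 × 335 = 1005
    C–F: 1 × 497 = 497
    C–H: 9 × 405 = 3645
    Σ(formed) = 5147 kJ
  ΔH_B = 5054 − 5147 = −93 kJ
ΔH_A − ΔH_B = +374 kJ, so reaction B has the more negative ΔH; |ΔH_A − ΔH_B| = 374 kJ.

Reaction B, by 374 kJ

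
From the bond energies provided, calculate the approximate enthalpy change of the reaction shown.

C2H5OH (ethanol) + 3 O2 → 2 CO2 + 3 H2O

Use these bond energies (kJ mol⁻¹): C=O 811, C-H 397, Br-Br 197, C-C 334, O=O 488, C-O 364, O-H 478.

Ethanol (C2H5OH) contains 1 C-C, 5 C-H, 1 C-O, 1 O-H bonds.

Bonds broken (reactants):
  C-C: 1 × 334 = 334
  C-H: 5 × 397 = 1985
  C-O: 1 × 364 = 364
  O-H: 1 × 478 = 478
  O=O: 3 × 488 = 1464
  Σ(broken) = 4625 kJ
Bonds formed (products):
  C=O: 4 × 811 = 3244
  O-H: 6 × 478 = 2868
  Σ(formed) = 6112 kJ
ΔH = Σ(broken) − Σ(formed) = 4625 − 6112 = −1487 kJ

ΔH ≈ −1487 kJ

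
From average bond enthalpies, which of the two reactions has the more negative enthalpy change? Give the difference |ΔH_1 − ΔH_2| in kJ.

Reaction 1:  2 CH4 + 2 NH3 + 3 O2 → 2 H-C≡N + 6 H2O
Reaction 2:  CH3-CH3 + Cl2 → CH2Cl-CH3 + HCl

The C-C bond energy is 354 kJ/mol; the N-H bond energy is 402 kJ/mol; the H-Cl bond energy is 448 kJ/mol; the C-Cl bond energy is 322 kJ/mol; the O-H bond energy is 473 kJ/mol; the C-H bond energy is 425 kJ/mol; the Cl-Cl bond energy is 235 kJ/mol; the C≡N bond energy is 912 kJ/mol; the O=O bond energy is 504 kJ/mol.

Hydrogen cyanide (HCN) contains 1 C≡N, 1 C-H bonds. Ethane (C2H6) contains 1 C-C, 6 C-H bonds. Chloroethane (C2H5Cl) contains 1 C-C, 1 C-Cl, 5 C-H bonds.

Reaction 1:
  Bonds broken (reactants):
    C-H: 8 × 425 = 3400
    N-H: 6 × 402 = 2412
    O=O: 3 × 504 = 1512
    Σ(broken) = 7324 kJ
  Bonds formed (products):
    C≡N: 2 × 912 = 1824
    C-H: 2 × 425 = 850
    O-H: 12 × 473 = 5676
    Σ(formed) = 8350 kJ
  ΔH_1 = 7324 − 8350 = −1026 kJ
Reaction 2:
  Bonds broken (reactants):
    C-C: 1 × 354 = 354
    C-H: 6 × 425 = 2550
    Cl-Cl: 1 × 235 = 235
    Σ(broken) = 3139 kJ
  Bonds formed (products):
    C-C: 1 × 354 = 354
    C-Cl: 1 × 322 = 322
    C-H: 5 × 425 = 2125
    H-Cl: 1 × 448 = 448
    Σ(formed) = 3249 kJ
  ΔH_2 = 3139 − 3249 = −110 kJ
ΔH_1 − ΔH_2 = −916 kJ, so reaction 1 has the more negative ΔH; |ΔH_1 − ΔH_2| = 916 kJ.

Reaction 1, by 916 kJ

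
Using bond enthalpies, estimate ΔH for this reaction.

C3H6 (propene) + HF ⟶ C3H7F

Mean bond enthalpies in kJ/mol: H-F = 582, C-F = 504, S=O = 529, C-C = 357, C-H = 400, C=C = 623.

ΔH ≈ −56 kJ

Bonds broken (reactants):
  C-C: 1 × 357 = 357
  C-H: 6 × 400 = 2400
  C=C: 1 × 623 = 623
  H-F: 1 × 582 = 582
  Σ(broken) = 3962 kJ
Bonds formed (products):
  C-C: 2 × 357 = 714
  C-F: 1 × 504 = 504
  C-H: 7 × 400 = 2800
  Σ(formed) = 4018 kJ
ΔH = Σ(broken) − Σ(formed) = 3962 − 4018 = −56 kJ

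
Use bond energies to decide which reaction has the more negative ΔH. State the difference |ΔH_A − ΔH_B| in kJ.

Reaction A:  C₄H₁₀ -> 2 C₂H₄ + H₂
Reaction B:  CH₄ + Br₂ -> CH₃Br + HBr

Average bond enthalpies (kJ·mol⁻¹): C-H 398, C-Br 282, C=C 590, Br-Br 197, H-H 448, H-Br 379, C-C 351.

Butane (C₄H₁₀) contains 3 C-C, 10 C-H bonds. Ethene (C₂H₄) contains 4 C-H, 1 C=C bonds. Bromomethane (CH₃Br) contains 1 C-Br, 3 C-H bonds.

Reaction B, by 287 kJ

Reaction A:
  Bonds broken (reactants):
    C-C: 3 × 351 = 1053
    C-H: 10 × 398 = 3980
    Σ(broken) = 5033 kJ
  Bonds formed (products):
    C-H: 8 × 398 = 3184
    C=C: 2 × 590 = 1180
    H-H: 1 × 448 = 448
    Σ(formed) = 4812 kJ
  ΔH_A = 5033 − 4812 = +221 kJ
Reaction B:
  Bonds broken (reactants):
    Br-Br: 1 × 197 = 197
    C-H: 4 × 398 = 1592
    Σ(broken) = 1789 kJ
  Bonds formed (products):
    C-Br: 1 × 282 = 282
    C-H: 3 × 398 = 1194
    H-Br: 1 × 379 = 379
    Σ(formed) = 1855 kJ
  ΔH_B = 1789 − 1855 = −66 kJ
ΔH_A − ΔH_B = +287 kJ, so reaction B has the more negative ΔH; |ΔH_A − ΔH_B| = 287 kJ.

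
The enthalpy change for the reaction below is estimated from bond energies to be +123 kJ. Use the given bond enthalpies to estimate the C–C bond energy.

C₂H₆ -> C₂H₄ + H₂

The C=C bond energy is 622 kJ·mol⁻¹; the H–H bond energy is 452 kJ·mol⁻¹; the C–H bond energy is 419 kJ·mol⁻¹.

Let D be the C–C bond energy.
Σ(broken) = 1×D + 6×419 = 2514 + D
Σ(formed) = 4×419 + 1×622 + 1×452 = 2750
ΔH = Σ(broken) − Σ(formed) = (2514 + D) − (2750) = −236 + D
Setting this equal to +123 kJ gives D = 359 kJ/mol.

D(C–C) ≈ 359 kJ/mol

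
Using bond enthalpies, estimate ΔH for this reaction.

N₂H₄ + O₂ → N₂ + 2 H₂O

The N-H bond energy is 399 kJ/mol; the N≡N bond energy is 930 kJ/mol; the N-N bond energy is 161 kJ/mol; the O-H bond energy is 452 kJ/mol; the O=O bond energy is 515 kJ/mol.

ΔH ≈ −466 kJ

Bonds broken (reactants):
  N-H: 4 × 399 = 1596
  N-N: 1 × 161 = 161
  O=O: 1 × 515 = 515
  Σ(broken) = 2272 kJ
Bonds formed (products):
  N≡N: 1 × 930 = 930
  O-H: 4 × 452 = 1808
  Σ(formed) = 2738 kJ
ΔH = Σ(broken) − Σ(formed) = 2272 − 2738 = −466 kJ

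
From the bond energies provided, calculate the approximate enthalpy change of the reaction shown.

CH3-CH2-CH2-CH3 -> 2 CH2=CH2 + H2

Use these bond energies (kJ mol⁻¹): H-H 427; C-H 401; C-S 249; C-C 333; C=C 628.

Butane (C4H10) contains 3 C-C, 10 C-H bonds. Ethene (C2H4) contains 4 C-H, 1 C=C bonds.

Bonds broken (reactants):
  C-C: 3 × 333 = 999
  C-H: 10 × 401 = 4010
  Σ(broken) = 5009 kJ
Bonds formed (products):
  C-H: 8 × 401 = 3208
  C=C: 2 × 628 = 1256
  H-H: 1 × 427 = 427
  Σ(formed) = 4891 kJ
ΔH = Σ(broken) − Σ(formed) = 5009 − 4891 = +118 kJ

ΔH ≈ +118 kJ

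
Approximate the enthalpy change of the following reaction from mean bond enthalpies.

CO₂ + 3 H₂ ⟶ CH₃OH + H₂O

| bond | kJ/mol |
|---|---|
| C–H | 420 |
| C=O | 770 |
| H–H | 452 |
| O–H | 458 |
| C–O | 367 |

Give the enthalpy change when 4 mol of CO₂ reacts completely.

Bonds broken (reactants):
  C=O: 2 × 770 = 1540
  H–H: 3 × 452 = 1356
  Σ(broken) = 2896 kJ
Bonds formed (products):
  C–H: 3 × 420 = 1260
  C–O: 1 × 367 = 367
  O–H: 3 × 458 = 1374
  Σ(formed) = 3001 kJ
ΔH = Σ(broken) − Σ(formed) = 2896 − 3001 = −105 kJ
For 4× the reaction as written: 4 × (−105) = −420 kJ

ΔH = −420 kJ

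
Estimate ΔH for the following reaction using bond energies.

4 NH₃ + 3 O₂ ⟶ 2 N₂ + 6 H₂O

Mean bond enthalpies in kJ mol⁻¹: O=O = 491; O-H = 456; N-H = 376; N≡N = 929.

Bonds broken (reactants):
  N-H: 12 × 376 = 4512
  O=O: 3 × 491 = 1473
  Σ(broken) = 5985 kJ
Bonds formed (products):
  N≡N: 2 × 929 = 1858
  O-H: 12 × 456 = 5472
  Σ(formed) = 7330 kJ
ΔH = Σ(broken) − Σ(formed) = 5985 − 7330 = −1345 kJ

ΔH ≈ −1345 kJ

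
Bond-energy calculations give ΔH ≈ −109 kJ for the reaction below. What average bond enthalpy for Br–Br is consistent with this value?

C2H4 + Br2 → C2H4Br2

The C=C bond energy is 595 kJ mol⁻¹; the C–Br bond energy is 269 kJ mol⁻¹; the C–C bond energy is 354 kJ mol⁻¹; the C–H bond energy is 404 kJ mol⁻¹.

Let D be the Br–Br bond energy.
Σ(broken) = 1×D + 4×404 + 1×595 = 2211 + D
Σ(formed) = 2×269 + 1×354 + 4×404 = 2508
ΔH = Σ(broken) − Σ(formed) = (2211 + D) − (2508) = −297 + D
Setting this equal to −109 kJ gives D = 188 kJ/mol.

D(Br–Br) ≈ 188 kJ/mol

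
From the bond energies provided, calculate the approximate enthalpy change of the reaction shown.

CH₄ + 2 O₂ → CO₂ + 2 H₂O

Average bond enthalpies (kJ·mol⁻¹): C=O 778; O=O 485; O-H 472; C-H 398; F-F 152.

ΔH ≈ −882 kJ

Bonds broken (reactants):
  C-H: 4 × 398 = 1592
  O=O: 2 × 485 = 970
  Σ(broken) = 2562 kJ
Bonds formed (products):
  C=O: 2 × 778 = 1556
  O-H: 4 × 472 = 1888
  Σ(formed) = 3444 kJ
ΔH = Σ(broken) − Σ(formed) = 2562 − 3444 = −882 kJ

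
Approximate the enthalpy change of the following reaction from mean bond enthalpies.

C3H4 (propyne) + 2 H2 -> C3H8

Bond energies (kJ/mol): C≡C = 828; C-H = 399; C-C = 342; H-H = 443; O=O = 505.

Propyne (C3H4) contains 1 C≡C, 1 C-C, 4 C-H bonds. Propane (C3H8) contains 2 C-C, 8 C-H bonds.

ΔH ≈ −224 kJ

Bonds broken (reactants):
  C≡C: 1 × 828 = 828
  C-C: 1 × 342 = 342
  C-H: 4 × 399 = 1596
  H-H: 2 × 443 = 886
  Σ(broken) = 3652 kJ
Bonds formed (products):
  C-C: 2 × 342 = 684
  C-H: 8 × 399 = 3192
  Σ(formed) = 3876 kJ
ΔH = Σ(broken) − Σ(formed) = 3652 − 3876 = −224 kJ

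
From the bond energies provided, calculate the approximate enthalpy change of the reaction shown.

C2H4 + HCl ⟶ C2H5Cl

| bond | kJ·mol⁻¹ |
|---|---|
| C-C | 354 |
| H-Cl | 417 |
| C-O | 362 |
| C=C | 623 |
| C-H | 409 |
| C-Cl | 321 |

Bonds broken (reactants):
  C-H: 4 × 409 = 1636
  C=C: 1 × 623 = 623
  H-Cl: 1 × 417 = 417
  Σ(broken) = 2676 kJ
Bonds formed (products):
  C-C: 1 × 354 = 354
  C-Cl: 1 × 321 = 321
  C-H: 5 × 409 = 2045
  Σ(formed) = 2720 kJ
ΔH = Σ(broken) − Σ(formed) = 2676 − 2720 = −44 kJ

ΔH ≈ −44 kJ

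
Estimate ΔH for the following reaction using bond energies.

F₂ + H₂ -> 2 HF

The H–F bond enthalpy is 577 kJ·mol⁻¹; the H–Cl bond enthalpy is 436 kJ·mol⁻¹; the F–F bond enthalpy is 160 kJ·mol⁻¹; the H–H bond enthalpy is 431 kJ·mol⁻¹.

Bonds broken (reactants):
  F–F: 1 × 160 = 160
  H–H: 1 × 431 = 431
  Σ(broken) = 591 kJ
Bonds formed (products):
  H–F: 2 × 577 = 1154
  Σ(formed) = 1154 kJ
ΔH = Σ(broken) − Σ(formed) = 591 − 1154 = −563 kJ

ΔH ≈ −563 kJ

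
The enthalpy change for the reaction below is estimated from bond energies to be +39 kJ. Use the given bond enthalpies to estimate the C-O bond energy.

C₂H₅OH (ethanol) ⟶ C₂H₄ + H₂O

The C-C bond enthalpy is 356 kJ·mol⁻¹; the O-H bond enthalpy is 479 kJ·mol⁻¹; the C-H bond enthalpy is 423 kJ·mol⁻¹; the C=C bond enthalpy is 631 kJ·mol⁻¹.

D(C-O) ≈ 370 kJ/mol

Let D be the C-O bond energy.
Σ(broken) = 1×356 + 5×423 + 1×D + 1×479 = 2950 + D
Σ(formed) = 4×423 + 1×631 + 2×479 = 3281
ΔH = Σ(broken) − Σ(formed) = (2950 + D) − (3281) = −331 + D
Setting this equal to +39 kJ gives D = 370 kJ/mol.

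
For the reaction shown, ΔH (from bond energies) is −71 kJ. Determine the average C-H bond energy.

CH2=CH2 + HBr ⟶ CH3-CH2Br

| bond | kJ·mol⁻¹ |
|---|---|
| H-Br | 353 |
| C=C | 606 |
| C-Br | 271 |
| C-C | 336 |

D(C-H) ≈ 423 kJ/mol

Let D be the C-H bond energy.
Σ(broken) = 4×D + 1×606 + 1×353 = 959 + 4D
Σ(formed) = 1×271 + 1×336 + 5×D = 607 + 5D
ΔH = Σ(broken) − Σ(formed) = (959 + 4D) − (607 + 5D) = +352 − D
Setting this equal to −71 kJ gives D = 423 kJ/mol.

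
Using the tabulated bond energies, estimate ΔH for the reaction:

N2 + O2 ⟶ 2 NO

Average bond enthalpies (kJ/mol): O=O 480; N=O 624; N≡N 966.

ΔH ≈ +198 kJ

Bonds broken (reactants):
  N≡N: 1 × 966 = 966
  O=O: 1 × 480 = 480
  Σ(broken) = 1446 kJ
Bonds formed (products):
  N=O: 2 × 624 = 1248
  Σ(formed) = 1248 kJ
ΔH = Σ(broken) − Σ(formed) = 1446 − 1248 = +198 kJ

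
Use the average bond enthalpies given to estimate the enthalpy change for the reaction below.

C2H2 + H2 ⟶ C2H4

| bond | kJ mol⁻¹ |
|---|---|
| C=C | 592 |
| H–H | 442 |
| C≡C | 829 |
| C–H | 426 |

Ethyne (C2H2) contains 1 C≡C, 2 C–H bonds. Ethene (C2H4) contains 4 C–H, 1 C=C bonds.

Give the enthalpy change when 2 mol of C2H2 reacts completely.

ΔH = −346 kJ

Bonds broken (reactants):
  C≡C: 1 × 829 = 829
  C–H: 2 × 426 = 852
  H–H: 1 × 442 = 442
  Σ(broken) = 2123 kJ
Bonds formed (products):
  C–H: 4 × 426 = 1704
  C=C: 1 × 592 = 592
  Σ(formed) = 2296 kJ
ΔH = Σ(broken) − Σ(formed) = 2123 − 2296 = −173 kJ
For 2× the reaction as written: 2 × (−173) = −346 kJ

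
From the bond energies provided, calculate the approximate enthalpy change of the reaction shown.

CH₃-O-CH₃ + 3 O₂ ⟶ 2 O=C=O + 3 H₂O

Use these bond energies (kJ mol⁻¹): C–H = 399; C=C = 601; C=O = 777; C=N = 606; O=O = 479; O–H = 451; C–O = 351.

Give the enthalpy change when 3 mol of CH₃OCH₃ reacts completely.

Bonds broken (reactants):
  C–H: 6 × 399 = 2394
  C–O: 2 × 351 = 702
  O=O: 3 × 479 = 1437
  Σ(broken) = 4533 kJ
Bonds formed (products):
  C=O: 4 × 777 = 3108
  O–H: 6 × 451 = 2706
  Σ(formed) = 5814 kJ
ΔH = Σ(broken) − Σ(formed) = 4533 − 5814 = −1281 kJ
For 3× the reaction as written: 3 × (−1281) = −3843 kJ

ΔH = −3843 kJ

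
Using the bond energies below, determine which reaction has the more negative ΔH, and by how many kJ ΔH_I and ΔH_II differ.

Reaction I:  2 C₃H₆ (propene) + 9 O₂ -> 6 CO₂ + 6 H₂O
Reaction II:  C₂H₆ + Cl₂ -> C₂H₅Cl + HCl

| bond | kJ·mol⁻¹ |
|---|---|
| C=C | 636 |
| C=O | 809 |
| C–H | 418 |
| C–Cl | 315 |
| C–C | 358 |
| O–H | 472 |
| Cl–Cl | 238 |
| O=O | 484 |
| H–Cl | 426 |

Reaction I, by 3927 kJ

Reaction I:
  Bonds broken (reactants):
    C–C: 2 × 358 = 716
    C–H: 12 × 418 = 5016
    C=C: 2 × 636 = 1272
    O=O: 9 × 484 = 4356
    Σ(broken) = 11360 kJ
  Bonds formed (products):
    C=O: 12 × 809 = 9708
    O–H: 12 × 472 = 5664
    Σ(formed) = 15372 kJ
  ΔH_I = 11360 − 15372 = −4012 kJ
Reaction II:
  Bonds broken (reactants):
    C–C: 1 × 358 = 358
    C–H: 6 × 418 = 2508
    Cl–Cl: 1 × 238 = 238
    Σ(broken) = 3104 kJ
  Bonds formed (products):
    C–C: 1 × 358 = 358
    C–Cl: 1 × 315 = 315
    C–H: 5 × 418 = 2090
    H–Cl: 1 × 426 = 426
    Σ(formed) = 3189 kJ
  ΔH_II = 3104 − 3189 = −85 kJ
ΔH_I − ΔH_II = −3927 kJ, so reaction I has the more negative ΔH; |ΔH_I − ΔH_II| = 3927 kJ.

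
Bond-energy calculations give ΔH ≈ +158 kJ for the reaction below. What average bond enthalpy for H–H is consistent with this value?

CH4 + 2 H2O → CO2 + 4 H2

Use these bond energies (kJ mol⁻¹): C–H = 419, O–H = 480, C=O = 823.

Let D be the H–H bond energy.
Σ(broken) = 4×419 + 4×480 = 3596
Σ(formed) = 2×823 + 4×D = 1646 + 4D
ΔH = Σ(broken) − Σ(formed) = (3596) − (1646 + 4D) = +1950 − 4D
Setting this equal to +158 kJ gives 4D = 1792, so D = 448 kJ/mol.

D(H–H) ≈ 448 kJ/mol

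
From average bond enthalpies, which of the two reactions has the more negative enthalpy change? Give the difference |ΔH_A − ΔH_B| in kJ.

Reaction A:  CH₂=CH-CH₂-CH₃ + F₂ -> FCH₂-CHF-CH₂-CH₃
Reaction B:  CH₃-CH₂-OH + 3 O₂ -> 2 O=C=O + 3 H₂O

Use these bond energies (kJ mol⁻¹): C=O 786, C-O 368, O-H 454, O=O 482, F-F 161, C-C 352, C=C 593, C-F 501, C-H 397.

Reaction B, by 663 kJ

Reaction A:
  Bonds broken (reactants):
    C-C: 2 × 352 = 704
    C-H: 8 × 397 = 3176
    C=C: 1 × 593 = 593
    F-F: 1 × 161 = 161
    Σ(broken) = 4634 kJ
  Bonds formed (products):
    C-C: 3 × 352 = 1056
    C-F: 2 × 501 = 1002
    C-H: 8 × 397 = 3176
    Σ(formed) = 5234 kJ
  ΔH_A = 4634 − 5234 = −600 kJ
Reaction B:
  Bonds broken (reactants):
    C-C: 1 × 352 = 352
    C-H: 5 × 397 = 1985
    C-O: 1 × 368 = 368
    O-H: 1 × 454 = 454
    O=O: 3 × 482 = 1446
    Σ(broken) = 4605 kJ
  Bonds formed (products):
    C=O: 4 × 786 = 3144
    O-H: 6 × 454 = 2724
    Σ(formed) = 5868 kJ
  ΔH_B = 4605 − 5868 = −1263 kJ
ΔH_A − ΔH_B = +663 kJ, so reaction B has the more negative ΔH; |ΔH_A − ΔH_B| = 663 kJ.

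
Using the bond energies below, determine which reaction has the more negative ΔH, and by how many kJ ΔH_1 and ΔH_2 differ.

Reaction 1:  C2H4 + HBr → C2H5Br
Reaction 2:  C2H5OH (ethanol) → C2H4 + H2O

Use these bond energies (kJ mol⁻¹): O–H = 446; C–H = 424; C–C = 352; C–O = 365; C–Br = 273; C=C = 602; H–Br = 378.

Reaction 1:
  Bonds broken (reactants):
    C–H: 4 × 424 = 1696
    C=C: 1 × 602 = 602
    H–Br: 1 × 378 = 378
    Σ(broken) = 2676 kJ
  Bonds formed (products):
    C–Br: 1 × 273 = 273
    C–C: 1 × 352 = 352
    C–H: 5 × 424 = 2120
    Σ(formed) = 2745 kJ
  ΔH_1 = 2676 − 2745 = −69 kJ
Reaction 2:
  Bonds broken (reactants):
    C–C: 1 × 352 = 352
    C–H: 5 × 424 = 2120
    C–O: 1 × 365 = 365
    O–H: 1 × 446 = 446
    Σ(broken) = 3283 kJ
  Bonds formed (products):
    C–H: 4 × 424 = 1696
    C=C: 1 × 602 = 602
    O–H: 2 × 446 = 892
    Σ(formed) = 3190 kJ
  ΔH_2 = 3283 − 3190 = +93 kJ
ΔH_1 − ΔH_2 = −162 kJ, so reaction 1 has the more negative ΔH; |ΔH_1 − ΔH_2| = 162 kJ.

Reaction 1, by 162 kJ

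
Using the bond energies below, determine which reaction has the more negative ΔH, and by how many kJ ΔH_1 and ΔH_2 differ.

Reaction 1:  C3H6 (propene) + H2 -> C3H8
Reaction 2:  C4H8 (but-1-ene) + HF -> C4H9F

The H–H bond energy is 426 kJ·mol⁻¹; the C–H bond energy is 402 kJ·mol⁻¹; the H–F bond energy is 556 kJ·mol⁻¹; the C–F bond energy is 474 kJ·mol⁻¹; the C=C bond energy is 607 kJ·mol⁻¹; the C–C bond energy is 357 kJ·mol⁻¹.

Reaction 1:
  Bonds broken (reactants):
    C–C: 1 × 357 = 357
    C–H: 6 × 402 = 2412
    C=C: 1 × 607 = 607
    H–H: 1 × 426 = 426
    Σ(broken) = 3802 kJ
  Bonds formed (products):
    C–C: 2 × 357 = 714
    C–H: 8 × 402 = 3216
    Σ(formed) = 3930 kJ
  ΔH_1 = 3802 − 3930 = −128 kJ
Reaction 2:
  Bonds broken (reactants):
    C–C: 2 × 357 = 714
    C–H: 8 × 402 = 3216
    C=C: 1 × 607 = 607
    H–F: 1 × 556 = 556
    Σ(broken) = 5093 kJ
  Bonds formed (products):
    C–C: 3 × 357 = 1071
    C–F: 1 × 474 = 474
    C–H: 9 × 402 = 3618
    Σ(formed) = 5163 kJ
  ΔH_2 = 5093 − 5163 = −70 kJ
ΔH_1 − ΔH_2 = −58 kJ, so reaction 1 has the more negative ΔH; |ΔH_1 − ΔH_2| = 58 kJ.

Reaction 1, by 58 kJ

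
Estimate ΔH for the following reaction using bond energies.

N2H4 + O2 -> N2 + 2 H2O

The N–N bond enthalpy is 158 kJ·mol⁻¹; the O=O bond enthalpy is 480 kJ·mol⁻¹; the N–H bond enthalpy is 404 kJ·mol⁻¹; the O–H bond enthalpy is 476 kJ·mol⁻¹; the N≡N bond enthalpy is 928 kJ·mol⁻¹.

ΔH ≈ −578 kJ

Bonds broken (reactants):
  N–H: 4 × 404 = 1616
  N–N: 1 × 158 = 158
  O=O: 1 × 480 = 480
  Σ(broken) = 2254 kJ
Bonds formed (products):
  N≡N: 1 × 928 = 928
  O–H: 4 × 476 = 1904
  Σ(formed) = 2832 kJ
ΔH = Σ(broken) − Σ(formed) = 2254 − 2832 = −578 kJ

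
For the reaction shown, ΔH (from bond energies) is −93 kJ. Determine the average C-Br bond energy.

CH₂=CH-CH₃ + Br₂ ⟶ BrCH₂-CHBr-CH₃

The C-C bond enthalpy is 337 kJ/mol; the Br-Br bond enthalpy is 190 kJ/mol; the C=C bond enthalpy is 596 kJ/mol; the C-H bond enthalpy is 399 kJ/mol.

Let D be the C-Br bond energy.
Σ(broken) = 1×190 + 1×337 + 6×399 + 1×596 = 3517
Σ(formed) = 2×D + 2×337 + 6×399 = 3068 + 2D
ΔH = Σ(broken) − Σ(formed) = (3517) − (3068 + 2D) = +449 − 2D
Setting this equal to −93 kJ gives 2D = 542, so D = 271 kJ/mol.

D(C-Br) ≈ 271 kJ/mol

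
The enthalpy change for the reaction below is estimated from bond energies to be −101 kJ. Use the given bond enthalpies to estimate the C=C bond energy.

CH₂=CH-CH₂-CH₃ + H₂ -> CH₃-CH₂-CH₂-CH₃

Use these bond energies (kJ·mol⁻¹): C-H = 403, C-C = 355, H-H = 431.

D(C=C) ≈ 629 kJ/mol

Let D be the C=C bond energy.
Σ(broken) = 2×355 + 8×403 + 1×D + 1×431 = 4365 + D
Σ(formed) = 3×355 + 10×403 = 5095
ΔH = Σ(broken) − Σ(formed) = (4365 + D) − (5095) = −730 + D
Setting this equal to −101 kJ gives D = 629 kJ/mol.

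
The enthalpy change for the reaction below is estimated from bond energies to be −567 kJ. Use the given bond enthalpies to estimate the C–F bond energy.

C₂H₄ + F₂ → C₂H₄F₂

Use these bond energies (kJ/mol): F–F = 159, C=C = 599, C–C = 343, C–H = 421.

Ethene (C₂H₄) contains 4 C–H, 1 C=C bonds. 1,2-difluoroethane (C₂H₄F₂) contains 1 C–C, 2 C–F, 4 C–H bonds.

Let D be the C–F bond energy.
Σ(broken) = 4×421 + 1×599 + 1×159 = 2442
Σ(formed) = 1×343 + 2×D + 4×421 = 2027 + 2D
ΔH = Σ(broken) − Σ(formed) = (2442) − (2027 + 2D) = +415 − 2D
Setting this equal to −567 kJ gives 2D = 982, so D = 491 kJ/mol.

D(C–F) ≈ 491 kJ/mol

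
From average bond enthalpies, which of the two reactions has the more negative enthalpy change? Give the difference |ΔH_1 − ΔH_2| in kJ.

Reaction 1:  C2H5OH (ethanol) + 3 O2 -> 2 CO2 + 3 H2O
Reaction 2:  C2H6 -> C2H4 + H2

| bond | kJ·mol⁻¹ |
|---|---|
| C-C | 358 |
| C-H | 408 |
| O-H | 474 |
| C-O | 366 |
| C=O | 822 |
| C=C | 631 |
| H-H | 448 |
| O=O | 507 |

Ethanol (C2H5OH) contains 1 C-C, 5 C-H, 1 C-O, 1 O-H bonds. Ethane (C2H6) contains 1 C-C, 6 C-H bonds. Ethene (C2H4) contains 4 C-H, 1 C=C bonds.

Reaction 1:
  Bonds broken (reactants):
    C-C: 1 × 358 = 358
    C-H: 5 × 408 = 2040
    C-O: 1 × 366 = 366
    O-H: 1 × 474 = 474
    O=O: 3 × 507 = 1521
    Σ(broken) = 4759 kJ
  Bonds formed (products):
    C=O: 4 × 822 = 3288
    O-H: 6 × 474 = 2844
    Σ(formed) = 6132 kJ
  ΔH_1 = 4759 − 6132 = −1373 kJ
Reaction 2:
  Bonds broken (reactants):
    C-C: 1 × 358 = 358
    C-H: 6 × 408 = 2448
    Σ(broken) = 2806 kJ
  Bonds formed (products):
    C-H: 4 × 408 = 1632
    C=C: 1 × 631 = 631
    H-H: 1 × 448 = 448
    Σ(formed) = 2711 kJ
  ΔH_2 = 2806 − 2711 = +95 kJ
ΔH_1 − ΔH_2 = −1468 kJ, so reaction 1 has the more negative ΔH; |ΔH_1 − ΔH_2| = 1468 kJ.

Reaction 1, by 1468 kJ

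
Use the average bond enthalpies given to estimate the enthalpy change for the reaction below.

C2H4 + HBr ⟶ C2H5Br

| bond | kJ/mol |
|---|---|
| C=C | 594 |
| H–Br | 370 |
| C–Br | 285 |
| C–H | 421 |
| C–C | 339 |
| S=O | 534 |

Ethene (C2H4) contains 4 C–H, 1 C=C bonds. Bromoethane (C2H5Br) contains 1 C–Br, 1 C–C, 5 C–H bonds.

Bonds broken (reactants):
  C–H: 4 × 421 = 1684
  C=C: 1 × 594 = 594
  H–Br: 1 × 370 = 370
  Σ(broken) = 2648 kJ
Bonds formed (products):
  C–Br: 1 × 285 = 285
  C–C: 1 × 339 = 339
  C–H: 5 × 421 = 2105
  Σ(formed) = 2729 kJ
ΔH = Σ(broken) − Σ(formed) = 2648 − 2729 = −81 kJ

ΔH ≈ −81 kJ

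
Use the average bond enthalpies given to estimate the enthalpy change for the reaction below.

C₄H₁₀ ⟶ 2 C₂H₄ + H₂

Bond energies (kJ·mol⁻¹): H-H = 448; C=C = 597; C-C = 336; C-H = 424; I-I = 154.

Bonds broken (reactants):
  C-C: 3 × 336 = 1008
  C-H: 10 × 424 = 4240
  Σ(broken) = 5248 kJ
Bonds formed (products):
  C-H: 8 × 424 = 3392
  C=C: 2 × 597 = 1194
  H-H: 1 × 448 = 448
  Σ(formed) = 5034 kJ
ΔH = Σ(broken) − Σ(formed) = 5248 − 5034 = +214 kJ

ΔH ≈ +214 kJ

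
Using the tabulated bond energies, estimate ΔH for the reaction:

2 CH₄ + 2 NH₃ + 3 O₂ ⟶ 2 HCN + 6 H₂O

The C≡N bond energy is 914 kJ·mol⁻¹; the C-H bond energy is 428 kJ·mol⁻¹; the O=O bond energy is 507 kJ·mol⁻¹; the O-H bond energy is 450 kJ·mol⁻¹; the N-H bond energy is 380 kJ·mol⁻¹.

ΔH ≈ −859 kJ

Bonds broken (reactants):
  C-H: 8 × 428 = 3424
  N-H: 6 × 380 = 2280
  O=O: 3 × 507 = 1521
  Σ(broken) = 7225 kJ
Bonds formed (products):
  C≡N: 2 × 914 = 1828
  C-H: 2 × 428 = 856
  O-H: 12 × 450 = 5400
  Σ(formed) = 8084 kJ
ΔH = Σ(broken) − Σ(formed) = 7225 − 8084 = −859 kJ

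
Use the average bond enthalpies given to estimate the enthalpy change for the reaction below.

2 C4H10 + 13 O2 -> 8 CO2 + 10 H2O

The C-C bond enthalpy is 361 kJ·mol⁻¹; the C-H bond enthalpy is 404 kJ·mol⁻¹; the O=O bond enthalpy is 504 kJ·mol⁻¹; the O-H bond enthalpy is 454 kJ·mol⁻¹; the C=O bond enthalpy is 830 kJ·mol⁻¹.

ΔH ≈ −5562 kJ

Bonds broken (reactants):
  C-C: 6 × 361 = 2166
  C-H: 20 × 404 = 8080
  O=O: 13 × 504 = 6552
  Σ(broken) = 16798 kJ
Bonds formed (products):
  C=O: 16 × 830 = 13280
  O-H: 20 × 454 = 9080
  Σ(formed) = 22360 kJ
ΔH = Σ(broken) − Σ(formed) = 16798 − 22360 = −5562 kJ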